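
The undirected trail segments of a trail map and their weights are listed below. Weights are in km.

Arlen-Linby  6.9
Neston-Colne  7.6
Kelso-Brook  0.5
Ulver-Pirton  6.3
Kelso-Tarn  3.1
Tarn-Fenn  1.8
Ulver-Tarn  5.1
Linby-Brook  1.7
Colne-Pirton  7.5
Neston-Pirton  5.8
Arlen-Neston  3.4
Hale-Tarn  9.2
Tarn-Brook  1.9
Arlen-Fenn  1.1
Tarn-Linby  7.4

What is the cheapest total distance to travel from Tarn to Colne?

13.9 km

Candidate routes:
Tarn → Fenn → Arlen → Neston → Colne: 1.8+1.1+3.4+7.6 = 13.9
Tarn → Ulver → Pirton → Colne: 5.1+6.3+7.5 = 18.9
The minimum is 13.9 km via Tarn → Fenn → Arlen → Neston → Colne.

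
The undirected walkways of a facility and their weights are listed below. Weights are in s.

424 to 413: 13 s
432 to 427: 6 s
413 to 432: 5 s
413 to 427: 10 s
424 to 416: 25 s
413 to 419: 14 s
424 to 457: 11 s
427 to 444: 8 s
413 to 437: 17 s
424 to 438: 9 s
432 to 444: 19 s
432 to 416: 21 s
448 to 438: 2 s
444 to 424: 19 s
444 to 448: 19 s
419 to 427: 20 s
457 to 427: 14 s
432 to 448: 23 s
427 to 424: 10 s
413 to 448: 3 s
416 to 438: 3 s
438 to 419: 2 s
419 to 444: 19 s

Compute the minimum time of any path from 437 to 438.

Compare a few routes:
437 → 413 → 419 → 438: 17+14+2 = 33
437 → 413 → 448 → 438: 17+3+2 = 22
Cheapest is 437 → 413 → 448 → 438 at 22 s.

22 s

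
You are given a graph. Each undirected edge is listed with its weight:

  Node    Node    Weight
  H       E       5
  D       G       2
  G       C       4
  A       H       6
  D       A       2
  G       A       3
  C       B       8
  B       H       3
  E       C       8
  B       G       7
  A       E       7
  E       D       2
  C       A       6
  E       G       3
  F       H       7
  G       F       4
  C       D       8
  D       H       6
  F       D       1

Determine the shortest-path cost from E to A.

Compare a few routes:
E → G → D → A: 3+2+2 = 7
E → G → A: 3+3 = 6
E → D → A: 2+2 = 4
E → D → G → A: 2+2+3 = 7
The minimum is 4 via E → D → A.

4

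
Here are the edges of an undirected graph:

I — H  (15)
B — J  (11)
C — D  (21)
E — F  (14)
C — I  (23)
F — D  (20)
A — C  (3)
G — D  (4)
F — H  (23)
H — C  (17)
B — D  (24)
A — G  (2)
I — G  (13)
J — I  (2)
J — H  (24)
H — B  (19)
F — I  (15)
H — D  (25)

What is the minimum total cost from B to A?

28

Compare a few routes:
B → J → I → G → A: 11+2+13+2 = 28
B → H → C → A: 19+17+3 = 39
B → J → I → C → A: 11+2+23+3 = 39
B → D → G → A: 24+4+2 = 30
The minimum is 28 via B → J → I → G → A.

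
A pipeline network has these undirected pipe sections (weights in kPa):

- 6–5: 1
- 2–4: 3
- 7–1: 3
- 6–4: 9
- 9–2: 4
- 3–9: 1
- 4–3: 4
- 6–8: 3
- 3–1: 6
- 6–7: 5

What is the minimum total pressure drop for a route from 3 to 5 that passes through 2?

Shortest 3→2: 3 → 9 → 2 = 5
Best 2 to 5: 2 → 4 → 6 → 5 costing 13
Total via 2: 5 + 13 = 18 kPa.

18 kPa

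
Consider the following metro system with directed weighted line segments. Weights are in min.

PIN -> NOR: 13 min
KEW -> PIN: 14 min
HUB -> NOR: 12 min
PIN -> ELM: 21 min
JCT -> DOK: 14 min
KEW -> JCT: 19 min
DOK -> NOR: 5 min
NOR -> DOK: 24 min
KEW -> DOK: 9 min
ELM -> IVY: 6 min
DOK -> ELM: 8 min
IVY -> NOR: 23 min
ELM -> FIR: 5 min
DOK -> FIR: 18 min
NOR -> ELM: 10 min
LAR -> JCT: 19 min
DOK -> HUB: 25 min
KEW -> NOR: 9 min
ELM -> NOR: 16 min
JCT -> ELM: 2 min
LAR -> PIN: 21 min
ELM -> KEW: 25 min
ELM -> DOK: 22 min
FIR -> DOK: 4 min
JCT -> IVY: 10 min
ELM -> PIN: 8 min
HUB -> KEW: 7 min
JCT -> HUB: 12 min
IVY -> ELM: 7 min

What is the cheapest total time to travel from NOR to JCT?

54 min

Running Dijkstra from NOR:
NOR: 0
ELM: 10  (via NOR)
FIR: 15  (via ELM)
IVY: 16  (via ELM)
PIN: 18  (via ELM)
DOK: 19  (via FIR)
KEW: 35  (via ELM)
HUB: 44  (via DOK)
JCT: 54  (via KEW)
Shortest route: NOR–ELM–KEW–JCT = 54 min.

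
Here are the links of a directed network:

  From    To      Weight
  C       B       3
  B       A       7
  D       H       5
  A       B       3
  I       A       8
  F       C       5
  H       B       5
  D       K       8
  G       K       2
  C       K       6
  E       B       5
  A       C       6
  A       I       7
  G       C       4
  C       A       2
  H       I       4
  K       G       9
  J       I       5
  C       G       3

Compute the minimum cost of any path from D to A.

Shortest distances from D:
D: 0
H: 5  (via D)
K: 8  (via D)
I: 9  (via H)
B: 10  (via H)
A: 17  (via I)
Shortest route: D → H → I → A = 17.

17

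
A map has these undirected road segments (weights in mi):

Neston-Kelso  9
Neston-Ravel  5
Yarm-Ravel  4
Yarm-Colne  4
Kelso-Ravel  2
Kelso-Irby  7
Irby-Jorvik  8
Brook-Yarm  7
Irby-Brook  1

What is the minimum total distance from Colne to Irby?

12 mi

Compare a few routes:
Colne - Yarm - Ravel - Neston - Kelso - Irby: 4+4+5+9+7 = 29
Colne - Yarm - Brook - Irby: 4+7+1 = 12
Colne - Yarm - Ravel - Kelso - Irby: 4+4+2+7 = 17
Cheapest is Colne - Yarm - Brook - Irby at 12 mi.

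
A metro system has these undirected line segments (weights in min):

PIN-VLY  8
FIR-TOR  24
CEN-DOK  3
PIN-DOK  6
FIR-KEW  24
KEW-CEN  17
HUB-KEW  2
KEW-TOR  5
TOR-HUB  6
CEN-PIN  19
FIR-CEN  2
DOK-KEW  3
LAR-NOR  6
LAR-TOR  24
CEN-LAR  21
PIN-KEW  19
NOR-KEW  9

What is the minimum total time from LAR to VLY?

32 min

Compare a few routes:
LAR–NOR–KEW–PIN–VLY: 6+9+19+8 = 42
LAR–CEN–DOK–PIN–VLY: 21+3+6+8 = 38
LAR–NOR–KEW–DOK–PIN–VLY: 6+9+3+6+8 = 32
Cheapest is LAR–NOR–KEW–DOK–PIN–VLY at 32 min.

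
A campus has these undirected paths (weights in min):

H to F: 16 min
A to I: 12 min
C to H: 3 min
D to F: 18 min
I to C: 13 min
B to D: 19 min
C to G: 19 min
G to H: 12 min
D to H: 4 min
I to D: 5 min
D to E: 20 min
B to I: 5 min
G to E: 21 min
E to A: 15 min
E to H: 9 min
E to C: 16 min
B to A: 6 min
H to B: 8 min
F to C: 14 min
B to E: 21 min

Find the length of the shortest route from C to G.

15 min

Shortest distances from C:
C: 0
H: 3  (via C)
D: 7  (via H)
B: 11  (via H)
E: 12  (via H)
I: 12  (via D)
F: 14  (via C)
G: 15  (via H)
Shortest route: C–H–G = 15 min.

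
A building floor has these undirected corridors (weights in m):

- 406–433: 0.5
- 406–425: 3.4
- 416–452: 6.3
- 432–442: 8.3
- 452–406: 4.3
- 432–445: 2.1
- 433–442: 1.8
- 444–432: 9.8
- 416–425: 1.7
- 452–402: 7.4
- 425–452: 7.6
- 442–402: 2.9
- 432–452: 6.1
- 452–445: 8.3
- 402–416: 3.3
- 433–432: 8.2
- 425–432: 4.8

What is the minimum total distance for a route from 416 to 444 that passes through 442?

Shortest 416→442: 416–402–442 = 6.2
Shortest 442→444: 442–432–444 = 18.1
Total via 442: 6.2 + 18.1 = 24.3 m.

24.3 m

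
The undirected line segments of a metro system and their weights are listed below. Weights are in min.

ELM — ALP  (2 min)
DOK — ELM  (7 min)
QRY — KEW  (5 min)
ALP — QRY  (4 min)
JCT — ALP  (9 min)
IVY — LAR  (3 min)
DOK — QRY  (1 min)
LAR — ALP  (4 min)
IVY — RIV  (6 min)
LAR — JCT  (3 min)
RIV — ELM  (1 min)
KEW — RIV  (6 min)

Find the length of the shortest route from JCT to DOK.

12 min

Running Dijkstra from JCT:
JCT: 0
LAR: 3  (via JCT)
IVY: 6  (via LAR)
ALP: 7  (via LAR)
ELM: 9  (via ALP)
RIV: 10  (via ELM)
QRY: 11  (via ALP)
DOK: 12  (via QRY)
Shortest route: JCT → LAR → ALP → QRY → DOK = 12 min.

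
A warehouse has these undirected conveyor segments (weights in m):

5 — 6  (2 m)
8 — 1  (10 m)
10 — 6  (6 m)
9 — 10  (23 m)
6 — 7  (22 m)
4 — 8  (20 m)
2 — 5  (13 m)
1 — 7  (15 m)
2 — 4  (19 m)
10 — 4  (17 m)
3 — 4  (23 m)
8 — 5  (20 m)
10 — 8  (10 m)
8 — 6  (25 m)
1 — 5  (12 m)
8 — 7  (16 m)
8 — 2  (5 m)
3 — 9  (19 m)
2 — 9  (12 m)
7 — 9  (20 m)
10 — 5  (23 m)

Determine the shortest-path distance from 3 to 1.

46 m

Candidate routes:
3 - 9 - 7 - 1: 19+20+15 = 54
3 - 9 - 2 - 5 - 1: 19+12+13+12 = 56
3 - 9 - 2 - 8 - 1: 19+12+5+10 = 46
3 - 4 - 8 - 1: 23+20+10 = 53
The minimum is 46 m via 3 - 9 - 2 - 8 - 1.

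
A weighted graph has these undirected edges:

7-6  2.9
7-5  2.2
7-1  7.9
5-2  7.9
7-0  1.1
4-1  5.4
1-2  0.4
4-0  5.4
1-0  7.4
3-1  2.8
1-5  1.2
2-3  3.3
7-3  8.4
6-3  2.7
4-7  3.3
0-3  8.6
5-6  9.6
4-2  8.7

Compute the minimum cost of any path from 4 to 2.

5.8

Running Dijkstra from 4:
4: 0
7: 3.3  (via 4)
0: 4.4  (via 7)
1: 5.4  (via 4)
5: 5.5  (via 7)
2: 5.8  (via 1)
Shortest route: 4–1–2 = 5.8.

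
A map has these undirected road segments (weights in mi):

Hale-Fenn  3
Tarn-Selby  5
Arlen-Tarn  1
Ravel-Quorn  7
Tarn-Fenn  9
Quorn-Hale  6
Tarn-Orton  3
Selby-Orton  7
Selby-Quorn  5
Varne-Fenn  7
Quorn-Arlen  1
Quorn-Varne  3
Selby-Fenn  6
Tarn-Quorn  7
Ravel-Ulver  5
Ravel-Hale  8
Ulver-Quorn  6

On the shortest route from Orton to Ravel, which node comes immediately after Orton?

Compare a few routes:
Orton - Tarn - Arlen - Quorn - Ulver - Ravel: 3+1+1+6+5 = 16
Orton - Tarn - Arlen - Quorn - Ravel: 3+1+1+7 = 12
The minimum is 12 mi via Orton - Tarn - Arlen - Quorn - Ravel.
So from Orton the first move is to Tarn.

Tarn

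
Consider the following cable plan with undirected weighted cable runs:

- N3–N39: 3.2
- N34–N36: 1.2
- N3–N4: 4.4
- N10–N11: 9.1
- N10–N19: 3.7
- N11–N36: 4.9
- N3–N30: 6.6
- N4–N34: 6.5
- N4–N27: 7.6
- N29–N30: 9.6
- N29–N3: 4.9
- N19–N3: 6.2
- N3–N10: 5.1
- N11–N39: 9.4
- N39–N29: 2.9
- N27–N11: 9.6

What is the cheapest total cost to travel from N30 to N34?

Shortest distances from N30:
N30: 0
N3: 6.6  (via N30)
N29: 9.6  (via N30)
N39: 9.8  (via N3)
N4: 11  (via N3)
N10: 11.7  (via N3)
N19: 12.8  (via N3)
N34: 17.5  (via N4)
Shortest route: N30 → N3 → N4 → N34 = 17.5.

17.5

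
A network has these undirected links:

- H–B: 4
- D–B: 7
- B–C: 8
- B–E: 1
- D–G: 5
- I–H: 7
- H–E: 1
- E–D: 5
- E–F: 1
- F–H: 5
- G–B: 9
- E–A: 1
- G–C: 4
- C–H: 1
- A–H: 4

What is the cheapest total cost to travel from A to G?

Running Dijkstra from A:
A: 0
E: 1  (via A)
B: 2  (via E)
F: 2  (via E)
H: 2  (via E)
C: 3  (via H)
D: 6  (via E)
G: 7  (via C)
Shortest route: A → E → H → C → G = 7.

7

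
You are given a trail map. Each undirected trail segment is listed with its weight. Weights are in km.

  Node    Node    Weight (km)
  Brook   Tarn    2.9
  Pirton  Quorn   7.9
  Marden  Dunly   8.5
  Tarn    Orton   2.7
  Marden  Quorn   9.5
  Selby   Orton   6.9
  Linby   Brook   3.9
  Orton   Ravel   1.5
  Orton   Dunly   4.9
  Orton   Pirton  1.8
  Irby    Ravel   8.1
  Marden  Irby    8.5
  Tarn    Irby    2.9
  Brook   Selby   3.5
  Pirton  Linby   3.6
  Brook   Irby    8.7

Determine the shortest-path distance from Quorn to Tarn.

12.4 km

Running Dijkstra from Quorn:
Quorn: 0
Pirton: 7.9  (via Quorn)
Marden: 9.5  (via Quorn)
Orton: 9.7  (via Pirton)
Ravel: 11.2  (via Orton)
Linby: 11.5  (via Pirton)
Tarn: 12.4  (via Orton)
Shortest route: Quorn → Pirton → Orton → Tarn = 12.4 km.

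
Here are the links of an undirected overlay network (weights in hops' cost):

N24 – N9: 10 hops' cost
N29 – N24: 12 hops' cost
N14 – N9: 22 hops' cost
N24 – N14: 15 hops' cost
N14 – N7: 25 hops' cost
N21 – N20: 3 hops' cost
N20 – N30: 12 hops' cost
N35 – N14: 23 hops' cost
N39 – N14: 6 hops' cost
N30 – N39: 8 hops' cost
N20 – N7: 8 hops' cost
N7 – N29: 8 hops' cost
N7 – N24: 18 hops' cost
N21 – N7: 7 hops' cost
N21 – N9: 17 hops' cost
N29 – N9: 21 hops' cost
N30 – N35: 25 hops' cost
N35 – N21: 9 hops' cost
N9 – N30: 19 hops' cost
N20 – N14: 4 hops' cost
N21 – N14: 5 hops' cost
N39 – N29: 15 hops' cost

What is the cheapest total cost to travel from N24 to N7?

Settle nodes by increasing distance from N24:
N24: 0
N9: 10  (via N24)
N29: 12  (via N24)
N14: 15  (via N24)
N7: 18  (via N24)
Shortest route: N24 → N7 = 18 hops' cost.

18 hops' cost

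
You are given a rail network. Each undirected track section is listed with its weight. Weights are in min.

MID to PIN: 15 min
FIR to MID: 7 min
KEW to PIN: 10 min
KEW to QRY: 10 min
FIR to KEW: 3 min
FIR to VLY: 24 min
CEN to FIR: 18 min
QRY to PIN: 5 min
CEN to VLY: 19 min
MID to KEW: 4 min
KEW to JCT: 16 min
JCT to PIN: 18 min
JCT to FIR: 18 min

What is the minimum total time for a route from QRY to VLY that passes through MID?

45 min

Shortest QRY→MID: QRY–KEW–MID = 14
Best MID to VLY: MID–FIR–VLY costing 31
Total via MID: 14 + 31 = 45 min.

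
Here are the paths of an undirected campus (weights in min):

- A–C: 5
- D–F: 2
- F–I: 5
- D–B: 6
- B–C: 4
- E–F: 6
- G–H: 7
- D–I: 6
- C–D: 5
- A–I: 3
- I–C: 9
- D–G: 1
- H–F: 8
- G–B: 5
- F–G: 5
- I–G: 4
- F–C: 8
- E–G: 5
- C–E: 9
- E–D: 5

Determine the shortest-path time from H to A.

14 min

Settle nodes by increasing distance from H:
H: 0
G: 7  (via H)
D: 8  (via G)
F: 8  (via H)
I: 11  (via G)
B: 12  (via G)
E: 12  (via G)
C: 13  (via D)
A: 14  (via I)
Shortest route: H–G–I–A = 14 min.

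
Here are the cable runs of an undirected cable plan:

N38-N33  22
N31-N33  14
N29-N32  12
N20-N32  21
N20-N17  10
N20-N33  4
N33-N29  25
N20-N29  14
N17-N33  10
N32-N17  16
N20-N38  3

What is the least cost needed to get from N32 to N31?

39

Running Dijkstra from N32:
N32: 0
N29: 12  (via N32)
N17: 16  (via N32)
N20: 21  (via N32)
N38: 24  (via N20)
N33: 25  (via N20)
N31: 39  (via N33)
Shortest route: N32 → N20 → N33 → N31 = 39.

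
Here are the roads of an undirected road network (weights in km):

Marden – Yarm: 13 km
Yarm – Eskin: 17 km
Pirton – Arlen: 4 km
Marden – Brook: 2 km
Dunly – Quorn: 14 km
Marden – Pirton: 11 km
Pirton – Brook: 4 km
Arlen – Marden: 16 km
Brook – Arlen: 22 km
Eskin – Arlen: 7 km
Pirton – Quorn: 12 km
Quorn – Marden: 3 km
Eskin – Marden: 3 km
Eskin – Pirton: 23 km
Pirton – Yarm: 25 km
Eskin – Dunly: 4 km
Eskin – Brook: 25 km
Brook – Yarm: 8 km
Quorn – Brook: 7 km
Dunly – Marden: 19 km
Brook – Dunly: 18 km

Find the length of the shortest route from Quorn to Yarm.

13 km

Compare a few routes:
Quorn–Brook–Yarm: 7+8 = 15
Quorn–Marden–Brook–Yarm: 3+2+8 = 13
Cheapest is Quorn–Marden–Brook–Yarm at 13 km.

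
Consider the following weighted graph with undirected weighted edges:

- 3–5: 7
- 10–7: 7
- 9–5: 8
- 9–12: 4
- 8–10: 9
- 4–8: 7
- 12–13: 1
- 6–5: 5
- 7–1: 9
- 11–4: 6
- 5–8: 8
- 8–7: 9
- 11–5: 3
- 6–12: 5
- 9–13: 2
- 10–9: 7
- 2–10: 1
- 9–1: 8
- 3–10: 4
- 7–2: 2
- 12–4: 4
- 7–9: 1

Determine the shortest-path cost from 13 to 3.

10

Enumerating some paths:
13 - 9 - 10 - 3: 2+7+4 = 13
13 - 9 - 7 - 2 - 10 - 3: 2+1+2+1+4 = 10
13 - 12 - 9 - 7 - 2 - 10 - 3: 1+4+1+2+1+4 = 13
Cheapest is 13 - 9 - 7 - 2 - 10 - 3 at 10.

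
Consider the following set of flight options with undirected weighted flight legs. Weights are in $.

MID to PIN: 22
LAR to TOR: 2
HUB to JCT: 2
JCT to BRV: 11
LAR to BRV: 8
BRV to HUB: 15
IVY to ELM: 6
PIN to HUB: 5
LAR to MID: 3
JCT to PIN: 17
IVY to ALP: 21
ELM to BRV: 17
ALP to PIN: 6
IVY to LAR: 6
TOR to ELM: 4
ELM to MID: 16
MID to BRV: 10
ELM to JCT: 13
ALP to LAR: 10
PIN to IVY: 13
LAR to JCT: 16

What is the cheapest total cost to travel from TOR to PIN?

$18

Shortest distances from TOR:
TOR: 0
LAR: 2  (via TOR)
ELM: 4  (via TOR)
MID: 5  (via LAR)
IVY: 8  (via LAR)
BRV: 10  (via LAR)
ALP: 12  (via LAR)
JCT: 17  (via ELM)
PIN: 18  (via ALP)
Shortest route: TOR–LAR–ALP–PIN = $18.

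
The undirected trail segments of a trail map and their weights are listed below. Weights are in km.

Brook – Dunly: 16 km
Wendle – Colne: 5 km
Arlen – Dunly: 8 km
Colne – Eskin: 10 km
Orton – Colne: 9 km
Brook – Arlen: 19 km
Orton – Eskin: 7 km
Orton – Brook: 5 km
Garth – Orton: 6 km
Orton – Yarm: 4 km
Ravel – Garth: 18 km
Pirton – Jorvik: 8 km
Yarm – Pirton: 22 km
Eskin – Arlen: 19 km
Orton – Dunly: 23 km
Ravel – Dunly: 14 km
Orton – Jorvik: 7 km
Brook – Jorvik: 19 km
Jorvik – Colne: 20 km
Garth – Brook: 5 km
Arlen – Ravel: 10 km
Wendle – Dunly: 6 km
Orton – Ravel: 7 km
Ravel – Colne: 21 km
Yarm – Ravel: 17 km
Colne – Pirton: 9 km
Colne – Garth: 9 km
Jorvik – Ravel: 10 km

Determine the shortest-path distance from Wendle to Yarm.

Compare a few routes:
Wendle–Colne–Garth–Orton–Yarm: 5+9+6+4 = 24
Wendle–Colne–Orton–Yarm: 5+9+4 = 18
Wendle–Colne–Garth–Brook–Orton–Yarm: 5+9+5+5+4 = 28
Wendle–Colne–Eskin–Orton–Yarm: 5+10+7+4 = 26
The minimum is 18 km via Wendle–Colne–Orton–Yarm.

18 km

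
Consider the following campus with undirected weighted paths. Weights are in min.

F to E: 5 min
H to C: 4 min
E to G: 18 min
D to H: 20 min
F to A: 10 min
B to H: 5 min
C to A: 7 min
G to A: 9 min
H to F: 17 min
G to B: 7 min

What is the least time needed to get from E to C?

22 min

Settle nodes by increasing distance from E:
E: 0
F: 5  (via E)
A: 15  (via F)
G: 18  (via E)
C: 22  (via A)
Shortest route: E–F–A–C = 22 min.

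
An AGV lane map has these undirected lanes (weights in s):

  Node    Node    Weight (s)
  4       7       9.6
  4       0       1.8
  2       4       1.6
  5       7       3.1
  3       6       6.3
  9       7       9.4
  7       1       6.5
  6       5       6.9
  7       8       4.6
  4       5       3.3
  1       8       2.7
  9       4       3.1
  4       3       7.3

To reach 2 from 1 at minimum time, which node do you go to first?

7

Enumerating some paths:
1 - 7 - 5 - 4 - 2: 6.5+3.1+3.3+1.6 = 14.5
1 - 8 - 7 - 5 - 4 - 2: 2.7+4.6+3.1+3.3+1.6 = 15.3
Cheapest is 1 - 7 - 5 - 4 - 2 at 14.5 s.
So from 1 the first move is to 7.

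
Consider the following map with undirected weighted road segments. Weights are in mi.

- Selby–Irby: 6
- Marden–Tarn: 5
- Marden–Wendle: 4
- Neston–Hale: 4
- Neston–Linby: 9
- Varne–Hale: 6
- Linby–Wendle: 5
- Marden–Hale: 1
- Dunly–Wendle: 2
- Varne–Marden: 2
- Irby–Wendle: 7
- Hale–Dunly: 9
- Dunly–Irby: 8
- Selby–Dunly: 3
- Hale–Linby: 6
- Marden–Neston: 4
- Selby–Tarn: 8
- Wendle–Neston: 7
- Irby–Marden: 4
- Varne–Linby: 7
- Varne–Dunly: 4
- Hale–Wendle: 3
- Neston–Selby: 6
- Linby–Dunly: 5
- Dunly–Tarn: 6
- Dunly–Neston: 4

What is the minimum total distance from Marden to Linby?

Shortest distances from Marden:
Marden: 0
Hale: 1  (via Marden)
Varne: 2  (via Marden)
Neston: 4  (via Marden)
Wendle: 4  (via Marden)
Irby: 4  (via Marden)
Tarn: 5  (via Marden)
Dunly: 6  (via Varne)
Linby: 7  (via Hale)
Shortest route: Marden–Hale–Linby = 7 mi.

7 mi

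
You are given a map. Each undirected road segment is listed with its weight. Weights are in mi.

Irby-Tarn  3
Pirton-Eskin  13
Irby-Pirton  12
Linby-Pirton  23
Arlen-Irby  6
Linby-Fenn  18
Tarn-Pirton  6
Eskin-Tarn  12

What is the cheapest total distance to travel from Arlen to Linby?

Enumerating some paths:
Arlen–Irby–Tarn–Pirton–Linby: 6+3+6+23 = 38
Arlen–Irby–Pirton–Linby: 6+12+23 = 41
The minimum is 38 mi via Arlen–Irby–Tarn–Pirton–Linby.

38 mi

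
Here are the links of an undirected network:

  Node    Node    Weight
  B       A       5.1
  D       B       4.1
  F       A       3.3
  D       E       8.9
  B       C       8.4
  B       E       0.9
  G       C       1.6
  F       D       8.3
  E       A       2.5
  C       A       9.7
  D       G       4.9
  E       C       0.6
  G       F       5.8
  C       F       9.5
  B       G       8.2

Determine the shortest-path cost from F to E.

5.8

Settle nodes by increasing distance from F:
F: 0
A: 3.3  (via F)
E: 5.8  (via A)
Shortest route: F → A → E = 5.8.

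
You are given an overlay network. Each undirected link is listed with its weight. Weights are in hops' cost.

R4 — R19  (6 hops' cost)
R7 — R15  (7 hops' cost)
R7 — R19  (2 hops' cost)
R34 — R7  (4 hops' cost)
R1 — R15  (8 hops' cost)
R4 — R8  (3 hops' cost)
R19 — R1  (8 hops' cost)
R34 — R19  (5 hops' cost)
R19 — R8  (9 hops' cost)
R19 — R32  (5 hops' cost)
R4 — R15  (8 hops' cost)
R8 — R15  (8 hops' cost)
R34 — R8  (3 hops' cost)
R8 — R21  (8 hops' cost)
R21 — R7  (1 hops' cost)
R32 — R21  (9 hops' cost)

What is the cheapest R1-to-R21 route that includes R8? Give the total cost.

Shortest R1→R8: R1–R15–R8 = 16
Best R8 to R21: R8–R21 costing 8
Total via R8: 16 + 8 = 24 hops' cost.

24 hops' cost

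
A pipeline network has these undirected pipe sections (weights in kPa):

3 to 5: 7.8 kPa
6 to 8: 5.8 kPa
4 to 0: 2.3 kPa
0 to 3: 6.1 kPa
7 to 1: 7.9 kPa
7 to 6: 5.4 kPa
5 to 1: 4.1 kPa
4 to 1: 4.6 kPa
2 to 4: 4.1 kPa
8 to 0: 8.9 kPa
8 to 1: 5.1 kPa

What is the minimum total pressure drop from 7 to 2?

Candidate routes:
7 → 1 → 4 → 2: 7.9+4.6+4.1 = 16.6
7 → 6 → 8 → 1 → 4 → 2: 5.4+5.8+5.1+4.6+4.1 = 25
The minimum is 16.6 kPa via 7 → 1 → 4 → 2.

16.6 kPa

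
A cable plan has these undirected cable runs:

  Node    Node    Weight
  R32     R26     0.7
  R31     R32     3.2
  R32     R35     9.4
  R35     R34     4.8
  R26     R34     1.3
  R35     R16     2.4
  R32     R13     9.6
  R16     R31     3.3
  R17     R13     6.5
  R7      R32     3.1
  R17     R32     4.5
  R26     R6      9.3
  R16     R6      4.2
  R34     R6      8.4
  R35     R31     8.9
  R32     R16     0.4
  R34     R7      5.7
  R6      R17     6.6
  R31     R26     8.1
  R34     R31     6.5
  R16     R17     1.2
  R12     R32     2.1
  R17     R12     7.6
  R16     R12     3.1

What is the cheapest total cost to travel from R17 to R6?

Candidate routes:
R17–R16–R32–R26–R6: 1.2+0.4+0.7+9.3 = 11.6
R17–R6: 6.6 = 6.6
R17–R32–R16–R6: 4.5+0.4+4.2 = 9.1
R17–R16–R6: 1.2+4.2 = 5.4
Cheapest is R17–R16–R6 at 5.4.

5.4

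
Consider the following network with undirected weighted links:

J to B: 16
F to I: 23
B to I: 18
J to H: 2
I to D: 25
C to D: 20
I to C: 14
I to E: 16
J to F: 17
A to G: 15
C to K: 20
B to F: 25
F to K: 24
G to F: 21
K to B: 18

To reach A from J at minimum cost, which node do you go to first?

F

Compare a few routes:
J - B - F - G - A: 16+25+21+15 = 77
J - F - G - A: 17+21+15 = 53
J - B - I - F - G - A: 16+18+23+21+15 = 93
J - B - K - F - G - A: 16+18+24+21+15 = 94
Cheapest is J - F - G - A at 53.
So from J the first move is to F.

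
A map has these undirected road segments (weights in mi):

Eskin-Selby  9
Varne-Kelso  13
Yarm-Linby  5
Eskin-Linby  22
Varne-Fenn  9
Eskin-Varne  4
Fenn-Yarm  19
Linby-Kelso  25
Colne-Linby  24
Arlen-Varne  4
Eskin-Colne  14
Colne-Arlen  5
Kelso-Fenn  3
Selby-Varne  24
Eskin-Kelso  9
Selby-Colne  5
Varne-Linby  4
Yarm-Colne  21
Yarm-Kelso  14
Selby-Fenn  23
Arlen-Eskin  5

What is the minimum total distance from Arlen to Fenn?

13 mi

Running Dijkstra from Arlen:
Arlen: 0
Varne: 4  (via Arlen)
Eskin: 5  (via Arlen)
Colne: 5  (via Arlen)
Linby: 8  (via Varne)
Selby: 10  (via Colne)
Yarm: 13  (via Linby)
Fenn: 13  (via Varne)
Shortest route: Arlen → Varne → Fenn = 13 mi.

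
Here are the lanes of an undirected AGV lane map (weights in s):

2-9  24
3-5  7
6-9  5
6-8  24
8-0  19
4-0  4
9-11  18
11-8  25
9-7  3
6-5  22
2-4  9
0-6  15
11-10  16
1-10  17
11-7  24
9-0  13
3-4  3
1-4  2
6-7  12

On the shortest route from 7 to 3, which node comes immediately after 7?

9

Compare a few routes:
7–9–6–0–4–3: 3+5+15+4+3 = 30
7–6–0–4–3: 12+15+4+3 = 34
7–9–0–4–3: 3+13+4+3 = 23
Cheapest is 7–9–0–4–3 at 23 s.
So from 7 the first move is to 9.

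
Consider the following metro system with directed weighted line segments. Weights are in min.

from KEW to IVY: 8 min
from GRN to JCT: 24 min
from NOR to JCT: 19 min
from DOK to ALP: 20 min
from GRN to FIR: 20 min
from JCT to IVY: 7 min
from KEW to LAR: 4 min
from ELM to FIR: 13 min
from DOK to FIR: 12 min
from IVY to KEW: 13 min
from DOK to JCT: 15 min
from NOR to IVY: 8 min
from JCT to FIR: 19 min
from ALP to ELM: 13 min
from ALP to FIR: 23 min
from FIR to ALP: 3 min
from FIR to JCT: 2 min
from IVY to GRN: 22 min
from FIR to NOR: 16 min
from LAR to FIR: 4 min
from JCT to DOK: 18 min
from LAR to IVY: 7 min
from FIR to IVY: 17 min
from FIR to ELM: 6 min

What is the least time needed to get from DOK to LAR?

Settle nodes by increasing distance from DOK:
DOK: 0
FIR: 12  (via DOK)
JCT: 14  (via FIR)
ALP: 15  (via FIR)
ELM: 18  (via FIR)
IVY: 21  (via JCT)
NOR: 28  (via FIR)
KEW: 34  (via IVY)
LAR: 38  (via KEW)
Shortest route: DOK → FIR → JCT → IVY → KEW → LAR = 38 min.

38 min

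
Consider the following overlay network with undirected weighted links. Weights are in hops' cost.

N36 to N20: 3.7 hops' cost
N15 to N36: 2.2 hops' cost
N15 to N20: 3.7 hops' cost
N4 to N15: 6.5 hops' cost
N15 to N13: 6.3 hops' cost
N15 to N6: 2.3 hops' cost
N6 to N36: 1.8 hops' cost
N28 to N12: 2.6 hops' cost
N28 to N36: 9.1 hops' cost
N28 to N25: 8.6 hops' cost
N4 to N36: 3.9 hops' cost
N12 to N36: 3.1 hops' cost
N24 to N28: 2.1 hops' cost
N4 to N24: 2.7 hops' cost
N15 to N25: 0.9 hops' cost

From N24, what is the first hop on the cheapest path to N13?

N4

Enumerating some paths:
N24 → N4 → N36 → N15 → N13: 2.7+3.9+2.2+6.3 = 15.1
N24 → N28 → N12 → N36 → N15 → N13: 2.1+2.6+3.1+2.2+6.3 = 16.3
N24 → N4 → N36 → N6 → N15 → N13: 2.7+3.9+1.8+2.3+6.3 = 17
N24 → N4 → N15 → N13: 2.7+6.5+6.3 = 15.5
Cheapest is N24 → N4 → N36 → N15 → N13 at 15.1 hops' cost.
So from N24 the first move is to N4.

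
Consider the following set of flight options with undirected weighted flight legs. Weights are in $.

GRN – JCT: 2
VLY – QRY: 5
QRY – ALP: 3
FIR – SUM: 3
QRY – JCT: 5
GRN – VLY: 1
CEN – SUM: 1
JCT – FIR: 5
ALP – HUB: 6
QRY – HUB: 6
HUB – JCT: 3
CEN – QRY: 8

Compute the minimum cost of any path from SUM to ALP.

$12

Candidate routes:
SUM–CEN–QRY–ALP: 1+8+3 = 12
SUM–FIR–JCT–HUB–ALP: 3+5+3+6 = 17
SUM–FIR–JCT–QRY–ALP: 3+5+5+3 = 16
SUM–FIR–JCT–GRN–VLY–QRY–ALP: 3+5+2+1+5+3 = 19
Cheapest is SUM–CEN–QRY–ALP at $12.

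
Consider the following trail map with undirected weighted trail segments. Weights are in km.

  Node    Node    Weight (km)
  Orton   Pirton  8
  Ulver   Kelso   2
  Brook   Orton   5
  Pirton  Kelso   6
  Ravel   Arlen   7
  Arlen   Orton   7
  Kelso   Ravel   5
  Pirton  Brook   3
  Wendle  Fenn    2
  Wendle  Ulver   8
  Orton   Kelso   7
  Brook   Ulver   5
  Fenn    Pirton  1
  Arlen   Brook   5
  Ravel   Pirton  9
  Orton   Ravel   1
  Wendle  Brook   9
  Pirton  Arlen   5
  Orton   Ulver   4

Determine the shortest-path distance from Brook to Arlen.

Enumerating some paths:
Brook → Pirton → Arlen: 3+5 = 8
Brook → Orton → Arlen: 5+7 = 12
Brook → Arlen: 5 = 5
The minimum is 5 km via Brook → Arlen.

5 km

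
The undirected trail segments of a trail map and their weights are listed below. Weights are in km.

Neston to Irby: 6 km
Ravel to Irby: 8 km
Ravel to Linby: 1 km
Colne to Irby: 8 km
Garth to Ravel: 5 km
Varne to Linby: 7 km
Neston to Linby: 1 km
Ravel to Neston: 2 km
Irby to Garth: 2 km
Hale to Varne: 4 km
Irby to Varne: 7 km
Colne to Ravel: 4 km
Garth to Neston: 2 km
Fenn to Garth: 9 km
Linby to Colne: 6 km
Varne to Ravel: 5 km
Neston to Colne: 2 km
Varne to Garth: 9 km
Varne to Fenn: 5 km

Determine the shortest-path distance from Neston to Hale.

11 km

Enumerating some paths:
Neston - Linby - Varne - Hale: 1+7+4 = 12
Neston - Ravel - Linby - Varne - Hale: 2+1+7+4 = 14
Neston - Colne - Ravel - Varne - Hale: 2+4+5+4 = 15
Neston - Ravel - Varne - Hale: 2+5+4 = 11
The minimum is 11 km via Neston - Ravel - Varne - Hale.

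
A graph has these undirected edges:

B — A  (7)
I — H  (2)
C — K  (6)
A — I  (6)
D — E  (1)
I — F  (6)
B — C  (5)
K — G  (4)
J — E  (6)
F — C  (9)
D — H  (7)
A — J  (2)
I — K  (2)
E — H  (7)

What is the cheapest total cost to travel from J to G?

14

Compare a few routes:
J - E - H - I - K - G: 6+7+2+2+4 = 21
J - A - I - K - G: 2+6+2+4 = 14
Cheapest is J - A - I - K - G at 14.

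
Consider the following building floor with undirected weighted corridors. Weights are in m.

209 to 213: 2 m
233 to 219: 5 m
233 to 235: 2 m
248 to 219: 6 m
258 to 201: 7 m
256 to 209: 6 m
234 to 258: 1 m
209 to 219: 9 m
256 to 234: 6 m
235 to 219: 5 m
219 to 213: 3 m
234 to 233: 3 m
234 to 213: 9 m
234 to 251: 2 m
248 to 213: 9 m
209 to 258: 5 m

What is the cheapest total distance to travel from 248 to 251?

Running Dijkstra from 248:
248: 0
219: 6  (via 248)
213: 9  (via 248)
235: 11  (via 219)
233: 11  (via 219)
209: 11  (via 213)
234: 14  (via 233)
258: 15  (via 234)
251: 16  (via 234)
Shortest route: 248 → 219 → 233 → 234 → 251 = 16 m.

16 m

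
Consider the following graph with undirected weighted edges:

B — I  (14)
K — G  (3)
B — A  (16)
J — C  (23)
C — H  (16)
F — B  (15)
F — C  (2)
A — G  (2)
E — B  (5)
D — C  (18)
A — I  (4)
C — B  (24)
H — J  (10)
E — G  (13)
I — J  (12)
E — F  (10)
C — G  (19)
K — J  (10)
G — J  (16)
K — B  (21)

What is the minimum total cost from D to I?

43

Candidate routes:
D–C–G–A–I: 18+19+2+4 = 43
D–C–F–E–B–I: 18+2+10+5+14 = 49
D–C–F–E–G–A–I: 18+2+10+13+2+4 = 49
The minimum is 43 via D–C–G–A–I.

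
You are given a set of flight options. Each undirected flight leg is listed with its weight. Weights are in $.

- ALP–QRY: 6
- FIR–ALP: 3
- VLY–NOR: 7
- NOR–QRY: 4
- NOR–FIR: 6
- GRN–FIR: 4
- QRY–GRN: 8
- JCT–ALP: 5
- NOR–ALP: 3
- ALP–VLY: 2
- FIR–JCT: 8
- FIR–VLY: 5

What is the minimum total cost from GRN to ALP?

Settle nodes by increasing distance from GRN:
GRN: 0
FIR: 4  (via GRN)
ALP: 7  (via FIR)
Shortest route: GRN → FIR → ALP = $7.

$7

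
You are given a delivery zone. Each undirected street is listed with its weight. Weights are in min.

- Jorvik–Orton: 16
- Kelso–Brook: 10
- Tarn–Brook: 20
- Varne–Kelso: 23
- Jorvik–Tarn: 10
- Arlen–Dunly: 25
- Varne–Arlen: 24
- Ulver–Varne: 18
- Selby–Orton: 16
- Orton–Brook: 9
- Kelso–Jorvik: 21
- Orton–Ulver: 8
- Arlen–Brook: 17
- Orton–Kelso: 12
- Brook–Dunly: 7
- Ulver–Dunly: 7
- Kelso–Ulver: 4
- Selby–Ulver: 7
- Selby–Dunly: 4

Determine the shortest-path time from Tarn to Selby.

Enumerating some paths:
Tarn → Brook → Kelso → Ulver → Selby: 20+10+4+7 = 41
Tarn → Brook → Dunly → Selby: 20+7+4 = 31
Tarn → Jorvik → Orton → Ulver → Selby: 10+16+8+7 = 41
Tarn → Brook → Dunly → Ulver → Selby: 20+7+7+7 = 41
The minimum is 31 min via Tarn → Brook → Dunly → Selby.

31 min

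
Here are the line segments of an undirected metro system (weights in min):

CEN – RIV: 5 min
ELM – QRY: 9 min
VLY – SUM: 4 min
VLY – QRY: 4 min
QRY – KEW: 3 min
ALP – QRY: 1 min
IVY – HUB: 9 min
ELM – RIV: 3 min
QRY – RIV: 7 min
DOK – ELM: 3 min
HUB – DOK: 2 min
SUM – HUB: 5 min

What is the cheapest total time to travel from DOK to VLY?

11 min

Compare a few routes:
DOK → ELM → QRY → VLY: 3+9+4 = 16
DOK → HUB → SUM → VLY: 2+5+4 = 11
Cheapest is DOK → HUB → SUM → VLY at 11 min.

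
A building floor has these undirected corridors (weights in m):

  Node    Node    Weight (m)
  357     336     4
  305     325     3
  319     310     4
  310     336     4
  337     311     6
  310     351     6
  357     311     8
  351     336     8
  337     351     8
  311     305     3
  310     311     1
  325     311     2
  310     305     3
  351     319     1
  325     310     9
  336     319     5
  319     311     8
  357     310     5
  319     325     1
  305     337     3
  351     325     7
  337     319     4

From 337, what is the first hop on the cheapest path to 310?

305

Enumerating some paths:
337–305–311–310: 3+3+1 = 7
337–311–310: 6+1 = 7
337–305–310: 3+3 = 6
Cheapest is 337–305–310 at 6 m.
So from 337 the first move is to 305.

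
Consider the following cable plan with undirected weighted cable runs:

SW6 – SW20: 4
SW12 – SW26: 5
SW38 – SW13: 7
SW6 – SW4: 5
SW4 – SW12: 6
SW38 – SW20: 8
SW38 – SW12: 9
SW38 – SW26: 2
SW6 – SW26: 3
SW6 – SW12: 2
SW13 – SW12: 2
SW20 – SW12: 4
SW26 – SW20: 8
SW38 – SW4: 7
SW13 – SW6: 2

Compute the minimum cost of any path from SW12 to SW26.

5

Settle nodes by increasing distance from SW12:
SW12: 0
SW13: 2  (via SW12)
SW6: 2  (via SW12)
SW20: 4  (via SW12)
SW26: 5  (via SW12)
Shortest route: SW12 → SW26 = 5.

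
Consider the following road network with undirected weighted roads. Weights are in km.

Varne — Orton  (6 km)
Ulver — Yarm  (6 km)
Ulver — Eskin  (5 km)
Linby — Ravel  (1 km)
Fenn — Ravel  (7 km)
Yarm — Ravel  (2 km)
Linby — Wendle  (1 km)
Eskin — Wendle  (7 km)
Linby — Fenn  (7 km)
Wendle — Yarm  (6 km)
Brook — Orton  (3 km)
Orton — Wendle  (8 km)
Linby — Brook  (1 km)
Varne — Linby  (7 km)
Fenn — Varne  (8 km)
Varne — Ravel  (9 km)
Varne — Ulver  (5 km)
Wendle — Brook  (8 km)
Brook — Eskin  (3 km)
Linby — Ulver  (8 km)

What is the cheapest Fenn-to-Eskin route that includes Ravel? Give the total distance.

Best Fenn to Ravel: Fenn–Ravel costing 7
Shortest Ravel→Eskin: Ravel–Linby–Brook–Eskin = 5
Total via Ravel: 7 + 5 = 12 km.

12 km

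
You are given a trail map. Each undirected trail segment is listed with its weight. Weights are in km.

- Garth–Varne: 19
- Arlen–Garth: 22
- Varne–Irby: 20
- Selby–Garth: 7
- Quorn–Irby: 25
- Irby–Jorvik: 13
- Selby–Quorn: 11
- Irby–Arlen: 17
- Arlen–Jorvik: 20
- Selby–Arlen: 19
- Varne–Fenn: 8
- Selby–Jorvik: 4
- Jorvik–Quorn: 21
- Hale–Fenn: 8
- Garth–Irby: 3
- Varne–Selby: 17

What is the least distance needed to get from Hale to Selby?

33 km

Settle nodes by increasing distance from Hale:
Hale: 0
Fenn: 8  (via Hale)
Varne: 16  (via Fenn)
Selby: 33  (via Varne)
Shortest route: Hale–Fenn–Varne–Selby = 33 km.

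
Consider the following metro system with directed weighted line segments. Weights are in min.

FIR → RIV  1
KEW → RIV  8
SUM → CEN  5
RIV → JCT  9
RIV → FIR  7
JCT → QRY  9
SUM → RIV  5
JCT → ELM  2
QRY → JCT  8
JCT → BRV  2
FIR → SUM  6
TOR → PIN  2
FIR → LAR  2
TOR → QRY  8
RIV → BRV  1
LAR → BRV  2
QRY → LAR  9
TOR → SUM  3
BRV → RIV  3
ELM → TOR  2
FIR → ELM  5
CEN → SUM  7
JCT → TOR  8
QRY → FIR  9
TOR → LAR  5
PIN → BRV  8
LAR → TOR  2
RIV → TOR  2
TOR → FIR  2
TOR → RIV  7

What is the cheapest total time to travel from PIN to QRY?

Settle nodes by increasing distance from PIN:
PIN: 0
BRV: 8  (via PIN)
RIV: 11  (via BRV)
TOR: 13  (via RIV)
FIR: 15  (via TOR)
SUM: 16  (via TOR)
LAR: 17  (via FIR)
ELM: 20  (via FIR)
JCT: 20  (via RIV)
QRY: 21  (via TOR)
Shortest route: PIN–BRV–RIV–TOR–QRY = 21 min.

21 min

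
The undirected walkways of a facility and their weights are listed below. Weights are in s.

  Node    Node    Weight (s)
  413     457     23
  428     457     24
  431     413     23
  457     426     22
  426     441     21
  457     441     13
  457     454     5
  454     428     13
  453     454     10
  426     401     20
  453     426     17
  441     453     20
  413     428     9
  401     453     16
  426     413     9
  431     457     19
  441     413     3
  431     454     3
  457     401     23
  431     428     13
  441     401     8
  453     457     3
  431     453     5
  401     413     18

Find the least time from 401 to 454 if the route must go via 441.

Shortest 401→441: 401–441 = 8
Best 441 to 454: 441–457–454 costing 18
Total via 441: 8 + 18 = 26 s.

26 s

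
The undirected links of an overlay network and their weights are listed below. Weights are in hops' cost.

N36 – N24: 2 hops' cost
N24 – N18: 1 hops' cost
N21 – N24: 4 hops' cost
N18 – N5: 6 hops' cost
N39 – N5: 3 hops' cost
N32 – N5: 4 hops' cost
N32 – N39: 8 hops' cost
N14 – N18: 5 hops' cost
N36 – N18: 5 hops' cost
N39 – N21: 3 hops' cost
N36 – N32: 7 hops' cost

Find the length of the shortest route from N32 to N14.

Enumerating some paths:
N32 - N36 - N18 - N14: 7+5+5 = 17
N32 - N5 - N18 - N14: 4+6+5 = 15
The minimum is 15 hops' cost via N32 - N5 - N18 - N14.

15 hops' cost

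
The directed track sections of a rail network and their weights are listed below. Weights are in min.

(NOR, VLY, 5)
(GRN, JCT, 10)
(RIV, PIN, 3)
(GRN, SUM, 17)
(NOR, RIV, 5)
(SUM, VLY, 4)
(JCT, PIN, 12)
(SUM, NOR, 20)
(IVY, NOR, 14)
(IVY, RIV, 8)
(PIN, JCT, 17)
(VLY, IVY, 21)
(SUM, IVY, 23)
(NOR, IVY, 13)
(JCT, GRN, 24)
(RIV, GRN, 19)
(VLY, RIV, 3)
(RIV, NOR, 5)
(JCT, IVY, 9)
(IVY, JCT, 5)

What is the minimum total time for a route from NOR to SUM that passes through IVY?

57 min

Shortest NOR→IVY: NOR → IVY = 13
Best IVY to SUM: IVY → RIV → GRN → SUM costing 44
Total via IVY: 13 + 44 = 57 min.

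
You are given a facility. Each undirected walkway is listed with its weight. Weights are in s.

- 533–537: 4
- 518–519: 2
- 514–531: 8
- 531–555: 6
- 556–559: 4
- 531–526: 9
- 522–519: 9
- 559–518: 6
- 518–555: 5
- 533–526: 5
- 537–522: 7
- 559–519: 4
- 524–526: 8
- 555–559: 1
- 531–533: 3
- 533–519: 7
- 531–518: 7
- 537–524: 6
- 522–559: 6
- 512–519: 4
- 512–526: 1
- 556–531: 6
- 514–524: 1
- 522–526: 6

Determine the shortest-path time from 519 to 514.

Candidate routes:
519 - 512 - 526 - 524 - 514: 4+1+8+1 = 14
519 - 518 - 531 - 514: 2+7+8 = 17
The minimum is 14 s via 519 - 512 - 526 - 524 - 514.

14 s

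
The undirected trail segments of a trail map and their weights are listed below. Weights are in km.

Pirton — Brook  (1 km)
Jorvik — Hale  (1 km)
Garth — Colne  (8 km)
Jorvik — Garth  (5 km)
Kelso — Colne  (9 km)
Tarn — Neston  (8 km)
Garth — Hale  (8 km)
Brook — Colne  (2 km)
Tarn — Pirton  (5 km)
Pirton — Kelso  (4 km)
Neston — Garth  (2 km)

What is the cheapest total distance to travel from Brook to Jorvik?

Compare a few routes:
Brook → Colne → Garth → Jorvik: 2+8+5 = 15
Brook → Colne → Garth → Hale → Jorvik: 2+8+8+1 = 19
The minimum is 15 km via Brook → Colne → Garth → Jorvik.

15 km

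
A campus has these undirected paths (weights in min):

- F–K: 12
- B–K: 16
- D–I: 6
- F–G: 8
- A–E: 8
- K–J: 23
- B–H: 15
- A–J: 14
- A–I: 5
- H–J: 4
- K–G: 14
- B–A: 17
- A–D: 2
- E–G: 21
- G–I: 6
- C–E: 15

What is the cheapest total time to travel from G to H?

29 min

Enumerating some paths:
G–I–D–A–J–H: 6+6+2+14+4 = 32
G–I–A–J–H: 6+5+14+4 = 29
The minimum is 29 min via G–I–A–J–H.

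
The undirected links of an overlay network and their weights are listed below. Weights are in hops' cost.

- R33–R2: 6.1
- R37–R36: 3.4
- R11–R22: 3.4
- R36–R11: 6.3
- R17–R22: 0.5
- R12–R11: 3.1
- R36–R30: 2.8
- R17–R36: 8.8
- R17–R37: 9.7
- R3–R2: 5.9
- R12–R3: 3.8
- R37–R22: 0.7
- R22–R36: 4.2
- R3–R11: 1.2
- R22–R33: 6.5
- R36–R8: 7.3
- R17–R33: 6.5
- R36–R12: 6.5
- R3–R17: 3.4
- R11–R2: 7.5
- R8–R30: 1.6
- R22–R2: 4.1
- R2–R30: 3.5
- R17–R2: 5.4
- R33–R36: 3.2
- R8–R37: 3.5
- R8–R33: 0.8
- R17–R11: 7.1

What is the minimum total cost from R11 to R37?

4.1 hops' cost

Running Dijkstra from R11:
R11: 0
R3: 1.2  (via R11)
R12: 3.1  (via R11)
R22: 3.4  (via R11)
R17: 3.9  (via R22)
R37: 4.1  (via R22)
Shortest route: R11 → R22 → R37 = 4.1 hops' cost.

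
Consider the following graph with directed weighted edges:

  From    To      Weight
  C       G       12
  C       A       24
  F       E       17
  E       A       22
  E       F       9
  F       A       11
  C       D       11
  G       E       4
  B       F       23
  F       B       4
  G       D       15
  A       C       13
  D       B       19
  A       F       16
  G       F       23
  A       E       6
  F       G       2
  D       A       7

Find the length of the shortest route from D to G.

24

Compare a few routes:
D → A → C → G: 7+13+12 = 32
D → A → E → F → G: 7+6+9+2 = 24
D → A → F → G: 7+16+2 = 25
Cheapest is D → A → E → F → G at 24.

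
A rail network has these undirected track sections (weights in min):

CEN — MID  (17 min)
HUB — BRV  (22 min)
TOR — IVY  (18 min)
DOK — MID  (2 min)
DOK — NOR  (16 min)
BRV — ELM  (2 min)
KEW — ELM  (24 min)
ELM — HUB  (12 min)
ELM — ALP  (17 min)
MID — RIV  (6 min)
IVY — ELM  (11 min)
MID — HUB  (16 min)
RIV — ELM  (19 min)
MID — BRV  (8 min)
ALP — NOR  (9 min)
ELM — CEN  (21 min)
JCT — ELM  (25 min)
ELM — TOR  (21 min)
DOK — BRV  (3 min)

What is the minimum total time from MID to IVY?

Compare a few routes:
MID - BRV - ELM - IVY: 8+2+11 = 21
MID - RIV - ELM - IVY: 6+19+11 = 36
MID - DOK - BRV - ELM - IVY: 2+3+2+11 = 18
MID - HUB - ELM - IVY: 16+12+11 = 39
The minimum is 18 min via MID - DOK - BRV - ELM - IVY.

18 min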